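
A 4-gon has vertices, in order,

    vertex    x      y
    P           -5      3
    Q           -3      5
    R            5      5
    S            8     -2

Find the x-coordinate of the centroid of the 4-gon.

Apply Gauss's area formula. First the cross-terms c_i = x_i·y_{i+1} − x_{i+1}·y_i:
  -16, -40, -50, 14  ⇒  2A = -92, A = -46.
Then Σ (x_i + x_{i+1})·c_i = -560, so x̄ = -560 / (6·(-46)) = 140/69.

140/69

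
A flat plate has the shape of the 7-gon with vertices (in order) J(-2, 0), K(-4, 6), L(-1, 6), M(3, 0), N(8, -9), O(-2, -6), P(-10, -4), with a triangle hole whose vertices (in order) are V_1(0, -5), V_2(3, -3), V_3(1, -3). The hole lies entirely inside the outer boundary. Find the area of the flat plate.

98.5

Outer boundary:
Σ = (-12) + (-18) + (-18) + (-27) + (-66) + (-52) + (-8) = -201
Area = |Σ|/2 = 100.5.
Hole:
Apply Gauss's area formula: 2A = Σ (x_i·y_{i+1} − x_{i+1}·y_i), indices taken mod 3.
Σ = (15) + (-6) + (-5) = 4
Area = |Σ|/2 = 2.
Net area = 100.5 − 2 = 98.5.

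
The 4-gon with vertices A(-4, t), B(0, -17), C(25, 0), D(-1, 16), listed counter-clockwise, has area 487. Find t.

Write out the shoelace sum; only the two edges meeting at A involve t:
2·Area = [((-1)·t − (-4)·16) + ((-4)·(-17) − 0·t)] + 825
       = -1·t + 957 = 974
⇒ t = -17.

-17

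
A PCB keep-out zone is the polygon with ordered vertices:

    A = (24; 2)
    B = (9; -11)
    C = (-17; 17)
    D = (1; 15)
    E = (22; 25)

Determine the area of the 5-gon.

Cross-terms: -282, -34, -272, -305, -556  ⇒  Σ = -1449
Area = |Σ|/2 = 724.5.

724.5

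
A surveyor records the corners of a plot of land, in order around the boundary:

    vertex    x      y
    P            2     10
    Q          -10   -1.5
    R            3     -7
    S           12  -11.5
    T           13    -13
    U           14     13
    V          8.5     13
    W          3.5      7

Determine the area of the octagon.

336

Σ = (97) + (74.5) + (49.5) + (-6.5) + (351) + (71.5) + (14) + (21) = 672
Area = |Σ|/2 = 336.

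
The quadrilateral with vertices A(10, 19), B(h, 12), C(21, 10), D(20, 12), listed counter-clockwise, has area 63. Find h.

6

The doubled signed area Σ (x_i y_{i+1} − x_{i+1} y_i) is linear in h.
With h=0 it equals 180; the coefficient of h is -9 (from the two edges through B).
So -9·h + 180 = 2·63 = 126 ⇒ h = 6.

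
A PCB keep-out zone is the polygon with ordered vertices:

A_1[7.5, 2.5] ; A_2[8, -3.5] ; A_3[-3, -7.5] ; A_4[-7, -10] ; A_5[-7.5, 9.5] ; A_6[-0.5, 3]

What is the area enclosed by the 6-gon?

161.125

Apply the shoelace formula: 2A = Σ (x_i·y_{i+1} − x_{i+1}·y_i), indices taken mod 6.
Σ = (-46.25) + (-70.5) + (-22.5) + (-141.5) + (-17.75) + (-23.75) = -322.25
Area = |Σ|/2 = 161.125.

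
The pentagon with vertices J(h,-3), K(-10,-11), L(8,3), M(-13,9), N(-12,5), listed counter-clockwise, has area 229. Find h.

-15

The doubled signed area Σ (x_i y_{i+1} − x_{i+1} y_i) is linear in h.
With h=0 it equals 218; the coefficient of h is -16 (from the two edges through J).
So -16·h + 218 = 2·229 = 458 ⇒ h = -15.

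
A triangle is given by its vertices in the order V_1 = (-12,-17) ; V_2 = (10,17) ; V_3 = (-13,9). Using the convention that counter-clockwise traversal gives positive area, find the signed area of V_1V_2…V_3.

Apply the surveyor's formula: 2A = Σ (x_i·y_{i+1} − x_{i+1}·y_i), indices taken mod 3.
Σ = (-34) + (311) + (329) = 606
Signed area = Σ/2 = 303 (positive ⇒ counter-clockwise traversal).

303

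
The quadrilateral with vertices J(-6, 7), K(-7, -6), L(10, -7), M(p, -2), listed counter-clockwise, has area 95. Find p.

The doubled signed area Σ (x_i y_{i+1} − x_{i+1} y_i) is linear in p.
With p=0 it equals 162; the coefficient of p is 14 (from the two edges through M).
So 14·p + 162 = 2·95 = 190 ⇒ p = 2.

2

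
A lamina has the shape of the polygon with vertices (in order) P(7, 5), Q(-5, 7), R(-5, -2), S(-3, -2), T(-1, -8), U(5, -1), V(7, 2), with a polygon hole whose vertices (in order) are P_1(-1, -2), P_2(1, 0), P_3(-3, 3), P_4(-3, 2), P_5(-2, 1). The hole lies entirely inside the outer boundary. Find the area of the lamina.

105

Outer boundary:
Apply the surveyor's formula: 2A = Σ (x_i·y_{i+1} − x_{i+1}·y_i), indices taken mod 7.
Σ = (74) + (45) + (4) + (22) + (41) + (17) + (21) = 224
Area = |Σ|/2 = 112.
Hole:
Apply the surveyor's formula: 2A = Σ (x_i·y_{i+1} − x_{i+1}·y_i), indices taken mod 5.
P_1→P_2: (-1)(0) − (1)(-2) = 2
P_2→P_3: (1)(3) − (-3)(0) = 3
P_3→P_4: (-3)(2) − (-3)(3) = 3
P_4→P_5: (-3)(1) − (-2)(2) = 1
P_5→P_1: (-2)(-2) − (-1)(1) = 5
Σ = 14
Area = |Σ|/2 = 7.
Net area = 112 − 7 = 105.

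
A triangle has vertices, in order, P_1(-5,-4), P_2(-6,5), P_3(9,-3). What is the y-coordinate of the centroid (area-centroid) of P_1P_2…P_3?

-2/3

Apply the shoelace formula. First the cross-terms c_i = x_i·y_{i+1} − x_{i+1}·y_i:
  -49, -27, -51  ⇒  2A = -127, A = -63.5.
Then Σ (y_i + y_{i+1})·c_i = 254, so ȳ = 254 / (6·(-63.5)) = -2/3.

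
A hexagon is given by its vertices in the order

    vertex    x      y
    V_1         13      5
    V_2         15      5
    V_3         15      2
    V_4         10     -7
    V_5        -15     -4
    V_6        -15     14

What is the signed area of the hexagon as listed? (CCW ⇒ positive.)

-426

Cross-terms: -10, -45, -125, -145, -270, -257  ⇒  Σ = -852
Signed area = Σ/2 = -426 (negative ⇒ clockwise traversal).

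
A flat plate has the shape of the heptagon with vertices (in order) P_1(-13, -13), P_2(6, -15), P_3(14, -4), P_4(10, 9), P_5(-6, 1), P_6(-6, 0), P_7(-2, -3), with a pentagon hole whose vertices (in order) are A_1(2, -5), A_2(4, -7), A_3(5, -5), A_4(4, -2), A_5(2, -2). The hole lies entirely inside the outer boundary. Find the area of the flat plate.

339.5

Outer boundary:
Σ = (273) + (186) + (166) + (64) + (6) + (18) + (-13) = 700
Area = |Σ|/2 = 350.
Hole:
Σ = (6) + (15) + (10) + (-4) + (-6) = 21
Area = |Σ|/2 = 10.5.
Net area = 350 − 10.5 = 339.5.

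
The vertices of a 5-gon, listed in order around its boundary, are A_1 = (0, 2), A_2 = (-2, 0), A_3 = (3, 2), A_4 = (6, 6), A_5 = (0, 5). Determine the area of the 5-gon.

18

Apply Gauss's area formula: 2A = Σ (x_i·y_{i+1} − x_{i+1}·y_i), indices taken mod 5.
A_1→A_2: (0)(0) − (-2)(2) = 4
A_2→A_3: (-2)(2) − (3)(0) = -4
A_3→A_4: (3)(6) − (6)(2) = 6
A_4→A_5: (6)(5) − (0)(6) = 30
A_5→A_1: (0)(2) − (0)(5) = 0
Σ = 36
Area = |Σ|/2 = 18.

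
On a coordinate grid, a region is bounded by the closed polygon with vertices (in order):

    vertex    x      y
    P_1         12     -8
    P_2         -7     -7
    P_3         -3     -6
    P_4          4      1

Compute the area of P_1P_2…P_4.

71

Σ = (-140) + (21) + (21) + (-44) = -142
Area = |Σ|/2 = 71.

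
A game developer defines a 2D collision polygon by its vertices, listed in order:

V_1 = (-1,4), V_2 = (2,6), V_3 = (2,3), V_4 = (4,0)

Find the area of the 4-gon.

Cross-terms: -14, -6, -12, 16  ⇒  Σ = -16
Area = |Σ|/2 = 8.

8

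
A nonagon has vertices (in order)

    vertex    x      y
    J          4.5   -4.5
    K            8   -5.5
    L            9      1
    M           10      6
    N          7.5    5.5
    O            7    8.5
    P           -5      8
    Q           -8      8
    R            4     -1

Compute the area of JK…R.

Apply the shoelace formula: 2A = Σ (x_i·y_{i+1} − x_{i+1}·y_i), indices taken mod 9.
J→K: (4.5)(-5.5) − (8)(-4.5) = 11.25
K→L: (8)(1) − (9)(-5.5) = 57.5
L→M: (9)(6) − (10)(1) = 44
M→N: (10)(5.5) − (7.5)(6) = 10
N→O: (7.5)(8.5) − (7)(5.5) = 25.25
O→P: (7)(8) − (-5)(8.5) = 98.5
P→Q: (-5)(8) − (-8)(8) = 24
Q→R: (-8)(-1) − (4)(8) = -24
R→J: (4)(-4.5) − (4.5)(-1) = -13.5
Σ = 233
Area = |Σ|/2 = 116.5.

116.5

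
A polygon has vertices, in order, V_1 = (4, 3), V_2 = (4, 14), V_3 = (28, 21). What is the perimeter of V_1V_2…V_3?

66

|V_1V_2| = √((0)² + (11)²) = √121 = 11
|V_2V_3| = √((24)² + (7)²) = √625 = 25
|V_3V_1| = √((-24)² + (-18)²) = √900 = 30
Perimeter = 11 + 25 + 30 = 66.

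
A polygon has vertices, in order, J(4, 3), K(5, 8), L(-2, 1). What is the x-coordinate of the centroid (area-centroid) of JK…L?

Apply Gauss's area formula. First the cross-terms c_i = x_i·y_{i+1} − x_{i+1}·y_i:
  17, 21, -10  ⇒  2A = 28, A = 14.
Then Σ (x_i + x_{i+1})·c_i = 196, so x̄ = 196 / (6·14) = 7/3.

7/3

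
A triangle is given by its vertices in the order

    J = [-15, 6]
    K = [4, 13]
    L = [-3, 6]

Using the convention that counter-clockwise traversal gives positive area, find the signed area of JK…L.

-42

J→K: (-15)(13) − (4)(6) = -219
K→L: (4)(6) − (-3)(13) = 63
L→J: (-3)(6) − (-15)(6) = 72
Σ = -84
Signed area = Σ/2 = -42 (negative ⇒ clockwise traversal).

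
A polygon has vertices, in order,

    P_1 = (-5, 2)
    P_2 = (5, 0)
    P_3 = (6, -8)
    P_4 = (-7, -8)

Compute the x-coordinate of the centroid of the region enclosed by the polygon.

-0.5

Apply the surveyor's formula. First the cross-terms c_i = x_i·y_{i+1} − x_{i+1}·y_i:
  -10, -40, -104, -54  ⇒  2A = -208, A = -104.
Then Σ (x_i + x_{i+1})·c_i = 312, so x̄ = 312 / (6·(-104)) = -0.5.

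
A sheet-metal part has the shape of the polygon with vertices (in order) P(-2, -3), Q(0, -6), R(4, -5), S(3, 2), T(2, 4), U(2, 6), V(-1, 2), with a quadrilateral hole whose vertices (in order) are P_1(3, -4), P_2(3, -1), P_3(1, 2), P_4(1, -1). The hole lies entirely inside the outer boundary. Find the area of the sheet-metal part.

38

Outer boundary:
Apply Gauss's area formula: 2A = Σ (x_i·y_{i+1} − x_{i+1}·y_i), indices taken mod 7.
P→Q: (-2)(-6) − (0)(-3) = 12
Q→R: (0)(-5) − (4)(-6) = 24
R→S: (4)(2) − (3)(-5) = 23
S→T: (3)(4) − (2)(2) = 8
T→U: (2)(6) − (2)(4) = 4
U→V: (2)(2) − (-1)(6) = 10
V→P: (-1)(-3) − (-2)(2) = 7
Σ = 88
Area = |Σ|/2 = 44.
Hole:
Apply the surveyor's formula: 2A = Σ (x_i·y_{i+1} − x_{i+1}·y_i), indices taken mod 4.
Σ = (9) + (7) + (-3) + (-1) = 12
Area = |Σ|/2 = 6.
Net area = 44 − 6 = 38.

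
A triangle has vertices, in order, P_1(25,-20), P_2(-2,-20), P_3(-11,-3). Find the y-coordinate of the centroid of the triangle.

Apply Gauss's area formula. First the cross-terms c_i = x_i·y_{i+1} − x_{i+1}·y_i:
  -540, -214, 295  ⇒  2A = -459, A = -229.5.
Then Σ (y_i + y_{i+1})·c_i = 19737, so ȳ = 19737 / (6·(-229.5)) = -43/3.

-43/3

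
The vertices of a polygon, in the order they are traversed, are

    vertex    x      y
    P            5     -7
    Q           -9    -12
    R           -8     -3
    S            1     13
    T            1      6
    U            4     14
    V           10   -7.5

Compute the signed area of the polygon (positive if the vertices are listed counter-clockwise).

Cross-terms: -123, -69, -101, -7, -10, -170, -32.5  ⇒  Σ = -512.5
Signed area = Σ/2 = -256.25 (negative ⇒ clockwise traversal).

-256.25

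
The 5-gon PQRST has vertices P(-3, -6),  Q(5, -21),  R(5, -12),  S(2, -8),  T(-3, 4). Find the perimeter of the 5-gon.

54

|PQ| = √((8)² + (-15)²) = √289 = 17
|QR| = √((0)² + (9)²) = √81 = 9
|RS| = √((-3)² + (4)²) = √25 = 5
|ST| = √((-5)² + (12)²) = √169 = 13
|TP| = √((0)² + (-10)²) = √100 = 10
Perimeter = 17 + 9 + 5 + 13 + 10 = 54.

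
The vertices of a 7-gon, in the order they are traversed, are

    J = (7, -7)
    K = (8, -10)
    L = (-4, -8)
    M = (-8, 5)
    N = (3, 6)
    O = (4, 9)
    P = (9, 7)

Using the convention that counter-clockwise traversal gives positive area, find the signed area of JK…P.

Cross-terms: -14, -104, -84, -63, 3, -53, -112  ⇒  Σ = -427
Signed area = Σ/2 = -213.5 (negative ⇒ clockwise traversal).

-213.5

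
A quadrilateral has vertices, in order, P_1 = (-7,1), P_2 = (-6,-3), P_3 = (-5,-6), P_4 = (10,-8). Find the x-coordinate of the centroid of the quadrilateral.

-110/153

Apply the shoelace (surveyor's) formula. First the cross-terms c_i = x_i·y_{i+1} − x_{i+1}·y_i:
  27, 21, 100, -46  ⇒  2A = 102, A = 51.
Then Σ (x_i + x_{i+1})·c_i = -220, so x̄ = -220 / (6·51) = -110/153.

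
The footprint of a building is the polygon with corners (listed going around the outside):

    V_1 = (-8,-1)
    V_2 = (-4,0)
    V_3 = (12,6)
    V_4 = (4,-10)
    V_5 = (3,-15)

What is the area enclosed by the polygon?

Σ = (-4) + (-24) + (-144) + (-30) + (-123) = -325
Area = |Σ|/2 = 162.5.

162.5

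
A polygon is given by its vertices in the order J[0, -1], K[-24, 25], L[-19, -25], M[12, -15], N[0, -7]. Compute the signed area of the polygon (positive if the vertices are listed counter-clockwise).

Cross-terms: -24, 1075, 585, -84, 0  ⇒  Σ = 1552
Signed area = Σ/2 = 776 (positive ⇒ counter-clockwise traversal).

776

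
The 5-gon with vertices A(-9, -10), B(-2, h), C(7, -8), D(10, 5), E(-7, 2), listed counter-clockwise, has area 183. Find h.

The doubled signed area Σ (x_i y_{i+1} − x_{i+1} y_i) is linear in h.
With h=0 it equals 254; the coefficient of h is -16 (from the two edges through B).
So -16·h + 254 = 2·183 = 366 ⇒ h = -7.

-7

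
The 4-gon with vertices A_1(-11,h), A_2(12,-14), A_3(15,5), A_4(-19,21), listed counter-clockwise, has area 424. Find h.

The doubled signed area Σ (x_i y_{i+1} − x_{i+1} y_i) is linear in h.
With h=0 it equals 1065; the coefficient of h is -31 (from the two edges through A_1).
So -31·h + 1065 = 2·424 = 848 ⇒ h = 7.

7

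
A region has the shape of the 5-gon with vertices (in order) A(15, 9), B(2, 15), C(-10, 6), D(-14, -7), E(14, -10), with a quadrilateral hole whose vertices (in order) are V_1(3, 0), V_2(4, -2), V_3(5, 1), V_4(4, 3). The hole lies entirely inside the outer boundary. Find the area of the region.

Outer boundary:
Apply Gauss's area formula: 2A = Σ (x_i·y_{i+1} − x_{i+1}·y_i), indices taken mod 5.
Σ = (207) + (162) + (154) + (238) + (276) = 1037
Area = |Σ|/2 = 518.5.
Hole:
Σ = (-6) + (14) + (11) + (-9) = 10
Area = |Σ|/2 = 5.
Net area = 518.5 − 5 = 513.5.

513.5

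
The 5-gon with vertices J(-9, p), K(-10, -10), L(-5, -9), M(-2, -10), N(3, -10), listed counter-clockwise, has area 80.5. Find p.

3

Write out the shoelace sum; only the two edges meeting at J involve p:
2·Area = [(3·p − (-9)·(-10)) + ((-9)·(-10) − (-10)·p)] + 122
       = 13·p + 122 = 161
⇒ p = 3.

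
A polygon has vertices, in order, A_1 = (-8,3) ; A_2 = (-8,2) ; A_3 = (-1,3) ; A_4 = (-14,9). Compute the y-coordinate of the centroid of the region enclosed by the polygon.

Apply the shoelace (surveyor's) formula. First the cross-terms c_i = x_i·y_{i+1} − x_{i+1}·y_i:
  8, -22, 33, 30  ⇒  2A = 49, A = 24.5.
Then Σ (y_i + y_{i+1})·c_i = 686, so ȳ = 686 / (6·24.5) = 14/3.

14/3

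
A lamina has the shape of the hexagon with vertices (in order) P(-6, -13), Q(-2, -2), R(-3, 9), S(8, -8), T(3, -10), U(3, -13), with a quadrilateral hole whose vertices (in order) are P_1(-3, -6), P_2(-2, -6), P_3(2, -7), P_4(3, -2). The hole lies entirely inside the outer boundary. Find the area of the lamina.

Outer boundary:
Apply the shoelace (surveyor's) formula: 2A = Σ (x_i·y_{i+1} − x_{i+1}·y_i), indices taken mod 6.
Σ = (-14) + (-24) + (-48) + (-56) + (-9) + (-117) = -268
Area = |Σ|/2 = 134.
Hole:
Σ = (6) + (26) + (17) + (-24) = 25
Area = |Σ|/2 = 12.5.
Net area = 134 − 12.5 = 121.5.

121.5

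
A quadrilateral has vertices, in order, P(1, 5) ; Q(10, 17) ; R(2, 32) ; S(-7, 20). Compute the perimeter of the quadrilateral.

64

|PQ| = √((9)² + (12)²) = √225 = 15
|QR| = √((-8)² + (15)²) = √289 = 17
|RS| = √((-9)² + (-12)²) = √225 = 15
|SP| = √((8)² + (-15)²) = √289 = 17
Perimeter = 15 + 17 + 15 + 17 = 64.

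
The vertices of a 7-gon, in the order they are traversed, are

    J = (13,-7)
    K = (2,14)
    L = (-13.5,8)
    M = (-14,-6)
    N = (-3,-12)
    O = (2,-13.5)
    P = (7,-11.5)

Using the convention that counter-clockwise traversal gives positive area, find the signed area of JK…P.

Apply the shoelace (surveyor's) formula: 2A = Σ (x_i·y_{i+1} − x_{i+1}·y_i), indices taken mod 7.
Cross-terms: 196, 205, 193, 150, 64.5, 71.5, 100.5  ⇒  Σ = 980.5
Signed area = Σ/2 = 490.25 (positive ⇒ counter-clockwise traversal).

490.25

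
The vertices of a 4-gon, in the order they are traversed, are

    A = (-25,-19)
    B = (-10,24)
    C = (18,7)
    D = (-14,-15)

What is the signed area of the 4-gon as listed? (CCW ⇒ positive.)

-786.5

Apply the shoelace formula: 2A = Σ (x_i·y_{i+1} − x_{i+1}·y_i), indices taken mod 4.
Cross-terms: -790, -502, -172, -109  ⇒  Σ = -1573
Signed area = Σ/2 = -786.5 (negative ⇒ clockwise traversal).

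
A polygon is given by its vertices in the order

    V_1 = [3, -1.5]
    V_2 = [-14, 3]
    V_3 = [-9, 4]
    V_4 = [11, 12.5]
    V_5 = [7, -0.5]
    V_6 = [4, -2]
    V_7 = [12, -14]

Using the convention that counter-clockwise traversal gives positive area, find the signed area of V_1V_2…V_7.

-155.25

Σ = (-12) + (-29) + (-156.5) + (-93) + (-12) + (-32) + (24) = -310.5
Signed area = Σ/2 = -155.25 (negative ⇒ clockwise traversal).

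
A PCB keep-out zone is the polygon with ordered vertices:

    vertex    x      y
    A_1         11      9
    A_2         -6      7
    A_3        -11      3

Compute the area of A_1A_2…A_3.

29

Apply the surveyor's formula: 2A = Σ (x_i·y_{i+1} − x_{i+1}·y_i), indices taken mod 3.
Cross-terms: 131, 59, -132  ⇒  Σ = 58
Area = |Σ|/2 = 29.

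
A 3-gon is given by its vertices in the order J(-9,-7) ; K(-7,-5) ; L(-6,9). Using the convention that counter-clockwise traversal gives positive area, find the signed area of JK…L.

Apply the shoelace formula: 2A = Σ (x_i·y_{i+1} − x_{i+1}·y_i), indices taken mod 3.
Σ = (-4) + (-93) + (123) = 26
Signed area = Σ/2 = 13 (positive ⇒ counter-clockwise traversal).

13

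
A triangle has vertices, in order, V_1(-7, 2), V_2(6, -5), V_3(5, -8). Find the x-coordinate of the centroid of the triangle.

4/3

Apply the shoelace (surveyor's) formula. First the cross-terms c_i = x_i·y_{i+1} − x_{i+1}·y_i:
  23, -23, -46  ⇒  2A = -46, A = -23.
Then Σ (x_i + x_{i+1})·c_i = -184, so x̄ = -184 / (6·(-23)) = 4/3.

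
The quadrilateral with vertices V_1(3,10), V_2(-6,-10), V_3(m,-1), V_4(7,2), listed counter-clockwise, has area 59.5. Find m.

Write out the shoelace sum; only the two edges meeting at V_3 involve m:
2·Area = [((-6)·(-1) − m·(-10)) + (m·2 − 7·(-1))] + 94
       = 12·m + 107 = 119
⇒ m = 1.

1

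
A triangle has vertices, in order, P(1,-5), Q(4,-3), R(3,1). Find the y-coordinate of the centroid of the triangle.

-7/3

Apply the shoelace formula. First the cross-terms c_i = x_i·y_{i+1} − x_{i+1}·y_i:
  17, 13, -16  ⇒  2A = 14, A = 7.
Then Σ (y_i + y_{i+1})·c_i = -98, so ȳ = -98 / (6·7) = -7/3.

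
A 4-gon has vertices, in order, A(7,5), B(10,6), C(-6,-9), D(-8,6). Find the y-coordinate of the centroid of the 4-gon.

2/3

Apply the shoelace formula. First the cross-terms c_i = x_i·y_{i+1} − x_{i+1}·y_i:
  -8, -54, -108, -82  ⇒  2A = -252, A = -126.
Then Σ (y_i + y_{i+1})·c_i = -504, so ȳ = -504 / (6·(-126)) = 2/3.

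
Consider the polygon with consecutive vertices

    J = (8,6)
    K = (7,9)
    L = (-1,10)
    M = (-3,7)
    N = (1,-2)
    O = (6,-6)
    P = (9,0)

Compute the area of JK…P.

122.5

Σ = (30) + (79) + (23) + (-1) + (6) + (54) + (54) = 245
Area = |Σ|/2 = 122.5.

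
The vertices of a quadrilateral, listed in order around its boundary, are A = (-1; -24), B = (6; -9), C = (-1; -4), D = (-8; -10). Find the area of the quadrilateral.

140

Apply the surveyor's formula: 2A = Σ (x_i·y_{i+1} − x_{i+1}·y_i), indices taken mod 4.
Σ = (153) + (-33) + (-22) + (182) = 280
Area = |Σ|/2 = 140.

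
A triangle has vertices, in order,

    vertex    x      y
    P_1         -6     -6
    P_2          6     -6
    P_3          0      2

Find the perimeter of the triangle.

|P_1P_2| = √((12)² + (0)²) = √144 = 12
|P_2P_3| = √((-6)² + (8)²) = √100 = 10
|P_3P_1| = √((-6)² + (-8)²) = √100 = 10
Perimeter = 12 + 10 + 10 = 32.

32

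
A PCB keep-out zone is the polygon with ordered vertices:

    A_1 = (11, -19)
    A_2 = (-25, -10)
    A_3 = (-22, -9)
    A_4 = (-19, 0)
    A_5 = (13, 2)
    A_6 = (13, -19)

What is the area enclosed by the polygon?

550

Apply the shoelace formula: 2A = Σ (x_i·y_{i+1} − x_{i+1}·y_i), indices taken mod 6.
A_1→A_2: (11)(-10) − (-25)(-19) = -585
A_2→A_3: (-25)(-9) − (-22)(-10) = 5
A_3→A_4: (-22)(0) − (-19)(-9) = -171
A_4→A_5: (-19)(2) − (13)(0) = -38
A_5→A_6: (13)(-19) − (13)(2) = -273
A_6→A_1: (13)(-19) − (11)(-19) = -38
Σ = -1100
Area = |Σ|/2 = 550.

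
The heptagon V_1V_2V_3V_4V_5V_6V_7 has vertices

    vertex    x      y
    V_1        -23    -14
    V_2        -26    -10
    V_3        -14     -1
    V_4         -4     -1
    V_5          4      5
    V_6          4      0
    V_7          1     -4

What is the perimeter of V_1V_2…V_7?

|V_1V_2| = √((-3)² + (4)²) = √25 = 5
|V_2V_3| = √((12)² + (9)²) = √225 = 15
|V_3V_4| = √((10)² + (0)²) = √100 = 10
|V_4V_5| = √((8)² + (6)²) = √100 = 10
|V_5V_6| = √((0)² + (-5)²) = √25 = 5
|V_6V_7| = √((-3)² + (-4)²) = √25 = 5
|V_7V_1| = √((-24)² + (-10)²) = √676 = 26
Perimeter = 5 + 15 + 10 + 10 + 5 + 5 + 26 = 76.

76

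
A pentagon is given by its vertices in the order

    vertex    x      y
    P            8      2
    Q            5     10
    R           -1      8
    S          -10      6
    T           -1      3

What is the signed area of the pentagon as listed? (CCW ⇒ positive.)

72

Apply the surveyor's formula: 2A = Σ (x_i·y_{i+1} − x_{i+1}·y_i), indices taken mod 5.
Σ = (70) + (50) + (74) + (-24) + (-26) = 144
Signed area = Σ/2 = 72 (positive ⇒ counter-clockwise traversal).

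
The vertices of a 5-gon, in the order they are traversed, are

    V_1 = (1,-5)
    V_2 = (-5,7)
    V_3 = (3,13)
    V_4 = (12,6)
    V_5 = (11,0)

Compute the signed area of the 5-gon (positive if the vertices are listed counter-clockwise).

-181.5

Apply the shoelace (surveyor's) formula: 2A = Σ (x_i·y_{i+1} − x_{i+1}·y_i), indices taken mod 5.
Cross-terms: -18, -86, -138, -66, -55  ⇒  Σ = -363
Signed area = Σ/2 = -181.5 (negative ⇒ clockwise traversal).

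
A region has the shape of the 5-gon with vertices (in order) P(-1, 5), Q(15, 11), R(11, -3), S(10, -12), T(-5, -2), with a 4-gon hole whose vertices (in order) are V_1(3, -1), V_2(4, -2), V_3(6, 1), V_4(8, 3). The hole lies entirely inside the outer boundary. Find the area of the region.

Outer boundary:
P→Q: (-1)(11) − (15)(5) = -86
Q→R: (15)(-3) − (11)(11) = -166
R→S: (11)(-12) − (10)(-3) = -102
S→T: (10)(-2) − (-5)(-12) = -80
T→P: (-5)(5) − (-1)(-2) = -27
Σ = -461
Area = |Σ|/2 = 230.5.
Hole:
Cross-terms: -2, 16, 10, -17  ⇒  Σ = 7
Area = |Σ|/2 = 3.5.
Net area = 230.5 − 3.5 = 227.

227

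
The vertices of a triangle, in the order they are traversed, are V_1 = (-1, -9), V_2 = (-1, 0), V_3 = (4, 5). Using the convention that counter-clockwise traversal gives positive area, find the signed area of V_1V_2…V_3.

-22.5

Apply Gauss's area formula: 2A = Σ (x_i·y_{i+1} − x_{i+1}·y_i), indices taken mod 3.
Σ = (-9) + (-5) + (-31) = -45
Signed area = Σ/2 = -22.5 (negative ⇒ clockwise traversal).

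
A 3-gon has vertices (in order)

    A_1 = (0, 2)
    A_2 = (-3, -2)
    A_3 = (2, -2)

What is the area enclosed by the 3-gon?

10

Cross-terms: 6, 10, 4  ⇒  Σ = 20
Area = |Σ|/2 = 10.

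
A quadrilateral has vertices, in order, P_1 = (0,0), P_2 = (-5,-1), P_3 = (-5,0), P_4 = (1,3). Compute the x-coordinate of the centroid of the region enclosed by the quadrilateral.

Apply the shoelace formula. First the cross-terms c_i = x_i·y_{i+1} − x_{i+1}·y_i:
  0, -5, -15, 0  ⇒  2A = -20, A = -10.
Then Σ (x_i + x_{i+1})·c_i = 110, so x̄ = 110 / (6·(-10)) = -11/6.

-11/6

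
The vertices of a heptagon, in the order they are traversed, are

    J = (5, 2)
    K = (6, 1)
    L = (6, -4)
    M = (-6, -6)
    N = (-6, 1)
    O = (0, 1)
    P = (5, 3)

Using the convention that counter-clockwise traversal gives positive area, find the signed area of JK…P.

Apply Gauss's area formula: 2A = Σ (x_i·y_{i+1} − x_{i+1}·y_i), indices taken mod 7.
J→K: (5)(1) − (6)(2) = -7
K→L: (6)(-4) − (6)(1) = -30
L→M: (6)(-6) − (-6)(-4) = -60
M→N: (-6)(1) − (-6)(-6) = -42
N→O: (-6)(1) − (0)(1) = -6
O→P: (0)(3) − (5)(1) = -5
P→J: (5)(2) − (5)(3) = -5
Σ = -155
Signed area = Σ/2 = -77.5 (negative ⇒ clockwise traversal).

-77.5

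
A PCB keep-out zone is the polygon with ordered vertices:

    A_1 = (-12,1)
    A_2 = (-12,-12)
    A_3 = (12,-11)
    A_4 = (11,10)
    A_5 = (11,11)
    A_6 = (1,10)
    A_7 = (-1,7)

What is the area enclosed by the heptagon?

Cross-terms: 156, 276, 241, 11, 99, 17, 83  ⇒  Σ = 883
Area = |Σ|/2 = 441.5.

441.5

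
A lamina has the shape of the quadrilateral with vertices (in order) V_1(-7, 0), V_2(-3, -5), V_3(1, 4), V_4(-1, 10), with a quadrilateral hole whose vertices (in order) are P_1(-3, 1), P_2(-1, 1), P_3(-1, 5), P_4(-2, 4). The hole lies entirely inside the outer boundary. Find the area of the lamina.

51

Outer boundary:
Apply the shoelace formula: 2A = Σ (x_i·y_{i+1} − x_{i+1}·y_i), indices taken mod 4.
Σ = (35) + (-7) + (14) + (70) = 112
Area = |Σ|/2 = 56.
Hole:
Apply Gauss's area formula: 2A = Σ (x_i·y_{i+1} − x_{i+1}·y_i), indices taken mod 4.
P_1→P_2: (-3)(1) − (-1)(1) = -2
P_2→P_3: (-1)(5) − (-1)(1) = -4
P_3→P_4: (-1)(4) − (-2)(5) = 6
P_4→P_1: (-2)(1) − (-3)(4) = 10
Σ = 10
Area = |Σ|/2 = 5.
Net area = 56 − 5 = 51.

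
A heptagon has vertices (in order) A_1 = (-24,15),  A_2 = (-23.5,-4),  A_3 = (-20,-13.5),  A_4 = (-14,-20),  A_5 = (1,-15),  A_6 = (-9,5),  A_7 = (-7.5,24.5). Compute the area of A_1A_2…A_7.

644.625

A_1→A_2: (-24)(-4) − (-23.5)(15) = 448.5
A_2→A_3: (-23.5)(-13.5) − (-20)(-4) = 237.25
A_3→A_4: (-20)(-20) − (-14)(-13.5) = 211
A_4→A_5: (-14)(-15) − (1)(-20) = 230
A_5→A_6: (1)(5) − (-9)(-15) = -130
A_6→A_7: (-9)(24.5) − (-7.5)(5) = -183
A_7→A_1: (-7.5)(15) − (-24)(24.5) = 475.5
Σ = 1289.25
Area = |Σ|/2 = 644.625.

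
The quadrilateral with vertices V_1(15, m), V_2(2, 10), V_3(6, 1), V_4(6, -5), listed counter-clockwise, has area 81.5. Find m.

8

The doubled signed area Σ (x_i y_{i+1} − x_{i+1} y_i) is linear in m.
With m=0 it equals 131; the coefficient of m is 4 (from the two edges through V_1).
So 4·m + 131 = 2·81.5 = 163 ⇒ m = 8.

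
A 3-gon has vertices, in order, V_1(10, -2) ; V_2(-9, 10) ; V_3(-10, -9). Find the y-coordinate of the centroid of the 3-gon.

Apply Gauss's area formula. First the cross-terms c_i = x_i·y_{i+1} − x_{i+1}·y_i:
  82, 181, 110  ⇒  2A = 373, A = 186.5.
Then Σ (y_i + y_{i+1})·c_i = -373, so ȳ = -373 / (6·186.5) = -1/3.

-1/3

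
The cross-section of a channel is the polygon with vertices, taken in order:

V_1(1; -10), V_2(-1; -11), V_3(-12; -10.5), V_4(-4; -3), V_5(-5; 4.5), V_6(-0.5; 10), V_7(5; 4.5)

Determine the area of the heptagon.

Σ = (-21) + (-121.5) + (-6) + (-33) + (-47.75) + (-52.25) + (-54.5) = -336
Area = |Σ|/2 = 168.

168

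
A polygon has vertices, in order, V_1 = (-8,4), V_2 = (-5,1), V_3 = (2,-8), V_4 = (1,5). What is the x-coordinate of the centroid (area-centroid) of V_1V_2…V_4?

-131/84

Apply the shoelace formula. First the cross-terms c_i = x_i·y_{i+1} − x_{i+1}·y_i:
  12, 38, 18, 44  ⇒  2A = 112, A = 56.
Then Σ (x_i + x_{i+1})·c_i = -524, so x̄ = -524 / (6·56) = -131/84.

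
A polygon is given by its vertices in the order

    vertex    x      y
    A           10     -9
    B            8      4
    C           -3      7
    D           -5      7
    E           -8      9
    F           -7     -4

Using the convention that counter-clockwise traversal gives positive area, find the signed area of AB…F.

201.5

Σ = (112) + (68) + (14) + (11) + (95) + (103) = 403
Signed area = Σ/2 = 201.5 (positive ⇒ counter-clockwise traversal).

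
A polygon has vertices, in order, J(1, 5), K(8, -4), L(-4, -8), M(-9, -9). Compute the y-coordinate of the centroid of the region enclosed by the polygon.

Apply the shoelace formula. First the cross-terms c_i = x_i·y_{i+1} − x_{i+1}·y_i:
  -44, -80, -36, -36  ⇒  2A = -196, A = -98.
Then Σ (y_i + y_{i+1})·c_i = 1672, so ȳ = 1672 / (6·(-98)) = -418/147.

-418/147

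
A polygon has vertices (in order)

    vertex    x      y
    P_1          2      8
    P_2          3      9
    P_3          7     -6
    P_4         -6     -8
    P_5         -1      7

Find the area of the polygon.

Apply Gauss's area formula: 2A = Σ (x_i·y_{i+1} − x_{i+1}·y_i), indices taken mod 5.
Cross-terms: -6, -81, -92, -50, -22  ⇒  Σ = -251
Area = |Σ|/2 = 125.5.

125.5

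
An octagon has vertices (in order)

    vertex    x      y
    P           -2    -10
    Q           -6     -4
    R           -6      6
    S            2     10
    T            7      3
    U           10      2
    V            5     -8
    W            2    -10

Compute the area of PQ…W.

Apply the shoelace (surveyor's) formula: 2A = Σ (x_i·y_{i+1} − x_{i+1}·y_i), indices taken mod 8.
P→Q: (-2)(-4) − (-6)(-10) = -52
Q→R: (-6)(6) − (-6)(-4) = -60
R→S: (-6)(10) − (2)(6) = -72
S→T: (2)(3) − (7)(10) = -64
T→U: (7)(2) − (10)(3) = -16
U→V: (10)(-8) − (5)(2) = -90
V→W: (5)(-10) − (2)(-8) = -34
W→P: (2)(-10) − (-2)(-10) = -40
Σ = -428
Area = |Σ|/2 = 214.

214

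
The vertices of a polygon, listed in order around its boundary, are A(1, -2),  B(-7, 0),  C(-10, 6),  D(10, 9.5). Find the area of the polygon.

120.25

Apply Gauss's area formula: 2A = Σ (x_i·y_{i+1} − x_{i+1}·y_i), indices taken mod 4.
Cross-terms: -14, -42, -155, -29.5  ⇒  Σ = -240.5
Area = |Σ|/2 = 120.25.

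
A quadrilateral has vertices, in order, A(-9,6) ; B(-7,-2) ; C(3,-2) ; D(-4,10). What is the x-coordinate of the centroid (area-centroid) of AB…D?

Apply Gauss's area formula. First the cross-terms c_i = x_i·y_{i+1} − x_{i+1}·y_i:
  60, 20, 22, 66  ⇒  2A = 168, A = 84.
Then Σ (x_i + x_{i+1})·c_i = -1920, so x̄ = -1920 / (6·84) = -80/21.

-80/21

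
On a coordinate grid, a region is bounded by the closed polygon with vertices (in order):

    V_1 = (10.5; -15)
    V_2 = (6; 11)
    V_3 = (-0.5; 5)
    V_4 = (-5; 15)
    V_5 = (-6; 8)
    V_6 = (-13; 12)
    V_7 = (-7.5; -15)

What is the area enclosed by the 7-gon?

Apply the surveyor's formula: 2A = Σ (x_i·y_{i+1} − x_{i+1}·y_i), indices taken mod 7.
Σ = (205.5) + (35.5) + (17.5) + (50) + (32) + (285) + (270) = 895.5
Area = |Σ|/2 = 447.75.

447.75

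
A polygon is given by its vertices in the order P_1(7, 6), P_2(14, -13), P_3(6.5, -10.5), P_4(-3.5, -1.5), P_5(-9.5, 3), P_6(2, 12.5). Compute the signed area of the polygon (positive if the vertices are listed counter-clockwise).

P_1→P_2: (7)(-13) − (14)(6) = -175
P_2→P_3: (14)(-10.5) − (6.5)(-13) = -62.5
P_3→P_4: (6.5)(-1.5) − (-3.5)(-10.5) = -46.5
P_4→P_5: (-3.5)(3) − (-9.5)(-1.5) = -24.75
P_5→P_6: (-9.5)(12.5) − (2)(3) = -124.75
P_6→P_1: (2)(6) − (7)(12.5) = -75.5
Σ = -509
Signed area = Σ/2 = -254.5 (negative ⇒ clockwise traversal).

-254.5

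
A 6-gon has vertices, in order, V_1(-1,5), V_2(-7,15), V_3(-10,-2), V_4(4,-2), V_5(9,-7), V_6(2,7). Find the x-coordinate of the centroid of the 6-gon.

-397/148

Apply Gauss's area formula. First the cross-terms c_i = x_i·y_{i+1} − x_{i+1}·y_i:
  20, 164, 28, -10, 77, 17  ⇒  2A = 296, A = 148.
Then Σ (x_i + x_{i+1})·c_i = -2382, so x̄ = -2382 / (6·148) = -397/148.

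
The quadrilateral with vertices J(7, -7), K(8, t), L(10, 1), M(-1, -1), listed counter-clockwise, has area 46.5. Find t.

Write out the shoelace sum; only the two edges meeting at K involve t:
2·Area = [(7·t − 8·(-7)) + (8·1 − 10·t)] + 5
       = -3·t + 69 = 93
⇒ t = -8.

-8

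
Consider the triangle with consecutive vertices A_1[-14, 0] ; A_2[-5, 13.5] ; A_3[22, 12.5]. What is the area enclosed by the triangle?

186.75

Σ = (-189) + (-359.5) + (175) = -373.5
Area = |Σ|/2 = 186.75.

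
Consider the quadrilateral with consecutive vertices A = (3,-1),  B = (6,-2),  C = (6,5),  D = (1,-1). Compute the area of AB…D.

Σ = (0) + (42) + (-11) + (2) = 33
Area = |Σ|/2 = 16.5.

16.5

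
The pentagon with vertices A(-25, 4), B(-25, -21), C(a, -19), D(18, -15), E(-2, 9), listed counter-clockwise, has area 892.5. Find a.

-1

The doubled signed area Σ (x_i y_{i+1} − x_{i+1} y_i) is linear in a.
With a=0 it equals 1791; the coefficient of a is 6 (from the two edges through C).
So 6·a + 1791 = 2·892.5 = 1785 ⇒ a = -1.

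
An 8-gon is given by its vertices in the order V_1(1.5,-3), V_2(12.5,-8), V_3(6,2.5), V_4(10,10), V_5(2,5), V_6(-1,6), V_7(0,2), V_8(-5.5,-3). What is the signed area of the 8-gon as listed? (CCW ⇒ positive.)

Σ = (25.5) + (79.25) + (35) + (30) + (17) + (-2) + (11) + (21) = 216.75
Signed area = Σ/2 = 108.375 (positive ⇒ counter-clockwise traversal).

108.375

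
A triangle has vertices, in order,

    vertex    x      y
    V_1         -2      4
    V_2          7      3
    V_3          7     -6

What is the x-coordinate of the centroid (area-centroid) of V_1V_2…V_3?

Apply the shoelace formula. First the cross-terms c_i = x_i·y_{i+1} − x_{i+1}·y_i:
  -34, -63, 16  ⇒  2A = -81, A = -40.5.
Then Σ (x_i + x_{i+1})·c_i = -972, so x̄ = -972 / (6·(-40.5)) = 4.

4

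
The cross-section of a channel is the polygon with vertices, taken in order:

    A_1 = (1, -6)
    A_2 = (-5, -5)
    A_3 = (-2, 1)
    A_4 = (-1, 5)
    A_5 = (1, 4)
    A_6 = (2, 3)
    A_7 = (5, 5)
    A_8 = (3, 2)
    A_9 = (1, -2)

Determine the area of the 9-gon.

47.5

Σ = (-35) + (-15) + (-9) + (-9) + (-5) + (-5) + (-5) + (-8) + (-4) = -95
Area = |Σ|/2 = 47.5.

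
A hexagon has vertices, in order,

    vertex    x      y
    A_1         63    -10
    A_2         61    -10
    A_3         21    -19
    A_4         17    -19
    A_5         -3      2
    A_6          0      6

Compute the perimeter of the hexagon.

146

|A_1A_2| = √((-2)² + (0)²) = √4 = 2
|A_2A_3| = √((-40)² + (-9)²) = √1681 = 41
|A_3A_4| = √((-4)² + (0)²) = √16 = 4
|A_4A_5| = √((-20)² + (21)²) = √841 = 29
|A_5A_6| = √((3)² + (4)²) = √25 = 5
|A_6A_1| = √((63)² + (-16)²) = √4225 = 65
Perimeter = 2 + 41 + 4 + 29 + 5 + 65 = 146.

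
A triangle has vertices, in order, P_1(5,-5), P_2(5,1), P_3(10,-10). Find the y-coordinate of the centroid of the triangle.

Apply the shoelace (surveyor's) formula. First the cross-terms c_i = x_i·y_{i+1} − x_{i+1}·y_i:
  30, -60, 0  ⇒  2A = -30, A = -15.
Then Σ (y_i + y_{i+1})·c_i = 420, so ȳ = 420 / (6·(-15)) = -14/3.

-14/3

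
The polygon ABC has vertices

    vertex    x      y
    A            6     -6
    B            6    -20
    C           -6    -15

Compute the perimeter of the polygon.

|AB| = √((0)² + (-14)²) = √196 = 14
|BC| = √((-12)² + (5)²) = √169 = 13
|CA| = √((12)² + (9)²) = √225 = 15
Perimeter = 14 + 13 + 15 = 42.

42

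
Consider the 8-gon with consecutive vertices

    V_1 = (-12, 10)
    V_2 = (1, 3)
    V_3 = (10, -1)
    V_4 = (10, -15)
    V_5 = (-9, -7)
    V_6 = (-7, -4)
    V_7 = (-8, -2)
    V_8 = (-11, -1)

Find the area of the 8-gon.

294.5

Apply Gauss's area formula: 2A = Σ (x_i·y_{i+1} − x_{i+1}·y_i), indices taken mod 8.
Σ = (-46) + (-31) + (-140) + (-205) + (-13) + (-18) + (-14) + (-122) = -589
Area = |Σ|/2 = 294.5.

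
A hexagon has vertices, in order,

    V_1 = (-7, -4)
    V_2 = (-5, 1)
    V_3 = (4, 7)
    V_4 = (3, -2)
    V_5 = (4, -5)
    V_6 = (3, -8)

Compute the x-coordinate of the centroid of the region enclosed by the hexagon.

-8/17

Apply Gauss's area formula. First the cross-terms c_i = x_i·y_{i+1} − x_{i+1}·y_i:
  -27, -39, -29, -7, -17, -68  ⇒  2A = -187, A = -93.5.
Then Σ (x_i + x_{i+1})·c_i = 264, so x̄ = 264 / (6·(-93.5)) = -8/17.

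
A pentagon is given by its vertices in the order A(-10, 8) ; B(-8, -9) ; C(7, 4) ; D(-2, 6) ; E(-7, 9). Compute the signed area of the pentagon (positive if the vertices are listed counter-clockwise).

Apply the shoelace formula: 2A = Σ (x_i·y_{i+1} − x_{i+1}·y_i), indices taken mod 5.
Σ = (154) + (31) + (50) + (24) + (34) = 293
Signed area = Σ/2 = 146.5 (positive ⇒ counter-clockwise traversal).

146.5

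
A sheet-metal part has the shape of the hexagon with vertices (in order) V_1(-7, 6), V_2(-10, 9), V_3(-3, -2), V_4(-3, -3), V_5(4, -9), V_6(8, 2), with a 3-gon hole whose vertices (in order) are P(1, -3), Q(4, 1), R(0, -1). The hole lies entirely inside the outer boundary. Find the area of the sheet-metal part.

109

Outer boundary:
Apply the shoelace formula: 2A = Σ (x_i·y_{i+1} − x_{i+1}·y_i), indices taken mod 6.
Σ = (-3) + (47) + (3) + (39) + (80) + (62) = 228
Area = |Σ|/2 = 114.
Hole:
Apply the shoelace (surveyor's) formula: 2A = Σ (x_i·y_{i+1} − x_{i+1}·y_i), indices taken mod 3.
Σ = (13) + (-4) + (1) = 10
Area = |Σ|/2 = 5.
Net area = 114 − 5 = 109.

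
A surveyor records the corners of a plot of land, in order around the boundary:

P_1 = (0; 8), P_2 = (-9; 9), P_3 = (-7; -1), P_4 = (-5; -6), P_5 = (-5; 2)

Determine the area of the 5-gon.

Apply the surveyor's formula: 2A = Σ (x_i·y_{i+1} − x_{i+1}·y_i), indices taken mod 5.
P_1→P_2: (0)(9) − (-9)(8) = 72
P_2→P_3: (-9)(-1) − (-7)(9) = 72
P_3→P_4: (-7)(-6) − (-5)(-1) = 37
P_4→P_5: (-5)(2) − (-5)(-6) = -40
P_5→P_1: (-5)(8) − (0)(2) = -40
Σ = 101
Area = |Σ|/2 = 50.5.

50.5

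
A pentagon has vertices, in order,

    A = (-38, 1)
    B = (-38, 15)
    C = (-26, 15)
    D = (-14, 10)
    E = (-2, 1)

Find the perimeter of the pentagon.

|AB| = √((0)² + (14)²) = √196 = 14
|BC| = √((12)² + (0)²) = √144 = 12
|CD| = √((12)² + (-5)²) = √169 = 13
|DE| = √((12)² + (-9)²) = √225 = 15
|EA| = √((-36)² + (0)²) = √1296 = 36
Perimeter = 14 + 12 + 13 + 15 + 36 = 90.

90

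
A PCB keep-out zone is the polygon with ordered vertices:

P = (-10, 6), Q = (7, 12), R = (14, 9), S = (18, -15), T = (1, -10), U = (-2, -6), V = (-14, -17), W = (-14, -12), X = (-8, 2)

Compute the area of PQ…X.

551

Apply the shoelace formula: 2A = Σ (x_i·y_{i+1} − x_{i+1}·y_i), indices taken mod 9.
Σ = (-162) + (-105) + (-372) + (-165) + (-26) + (-50) + (-70) + (-124) + (-28) = -1102
Area = |Σ|/2 = 551.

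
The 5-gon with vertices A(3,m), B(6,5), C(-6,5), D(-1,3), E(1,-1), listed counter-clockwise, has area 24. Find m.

The doubled signed area Σ (x_i y_{i+1} − x_{i+1} y_i) is linear in m.
With m=0 it equals 63; the coefficient of m is -5 (from the two edges through A).
So -5·m + 63 = 2·24 = 48 ⇒ m = 3.

3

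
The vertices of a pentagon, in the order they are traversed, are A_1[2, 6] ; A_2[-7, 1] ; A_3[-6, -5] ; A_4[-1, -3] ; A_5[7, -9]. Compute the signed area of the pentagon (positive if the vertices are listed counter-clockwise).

Apply the shoelace formula: 2A = Σ (x_i·y_{i+1} − x_{i+1}·y_i), indices taken mod 5.
Σ = (44) + (41) + (13) + (30) + (60) = 188
Signed area = Σ/2 = 94 (positive ⇒ counter-clockwise traversal).

94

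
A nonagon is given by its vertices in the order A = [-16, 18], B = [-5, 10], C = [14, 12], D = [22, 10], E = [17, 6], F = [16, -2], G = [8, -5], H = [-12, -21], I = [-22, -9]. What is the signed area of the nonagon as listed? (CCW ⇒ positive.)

-874

Σ = (-70) + (-200) + (-124) + (-38) + (-130) + (-64) + (-228) + (-354) + (-540) = -1748
Signed area = Σ/2 = -874 (negative ⇒ clockwise traversal).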